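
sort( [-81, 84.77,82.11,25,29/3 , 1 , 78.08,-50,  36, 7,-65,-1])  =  [ - 81, - 65,  -  50, - 1,  1,7, 29/3, 25, 36 , 78.08,82.11, 84.77]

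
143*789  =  112827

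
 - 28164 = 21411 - 49575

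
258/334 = 129/167 = 0.77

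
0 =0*6152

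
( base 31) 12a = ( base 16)409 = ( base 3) 1102021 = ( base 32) 109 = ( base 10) 1033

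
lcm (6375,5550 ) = 471750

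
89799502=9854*9113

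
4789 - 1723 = 3066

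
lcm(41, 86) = 3526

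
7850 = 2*3925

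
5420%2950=2470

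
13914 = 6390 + 7524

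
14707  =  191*77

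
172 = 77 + 95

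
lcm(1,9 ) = 9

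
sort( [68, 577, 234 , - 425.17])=[-425.17, 68,  234, 577 ]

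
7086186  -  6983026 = 103160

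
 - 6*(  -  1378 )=8268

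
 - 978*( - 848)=829344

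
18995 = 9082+9913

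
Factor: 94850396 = 2^2*809^1*29311^1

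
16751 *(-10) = - 167510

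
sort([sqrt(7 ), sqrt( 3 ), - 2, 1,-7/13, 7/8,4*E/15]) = [ - 2, - 7/13, 4*E/15, 7/8,  1 , sqrt(3 ), sqrt(7)]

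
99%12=3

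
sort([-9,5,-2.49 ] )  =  [-9, - 2.49,5 ]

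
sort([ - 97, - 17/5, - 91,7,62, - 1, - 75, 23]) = [-97, - 91,-75, - 17/5, - 1, 7, 23, 62]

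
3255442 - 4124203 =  - 868761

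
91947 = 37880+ 54067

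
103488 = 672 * 154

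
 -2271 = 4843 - 7114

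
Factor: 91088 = 2^4*5693^1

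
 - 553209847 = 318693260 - 871903107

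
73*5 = 365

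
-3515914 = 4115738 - 7631652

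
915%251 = 162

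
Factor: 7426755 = 3^3*5^1*7^1 * 29^1*271^1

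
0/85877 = 0 = 0.00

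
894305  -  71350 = 822955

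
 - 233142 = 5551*( - 42)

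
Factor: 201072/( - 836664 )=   -  118/491= - 2^1*59^1*491^(-1)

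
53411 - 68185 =-14774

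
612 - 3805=-3193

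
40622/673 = 40622/673 = 60.36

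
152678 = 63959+88719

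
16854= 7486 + 9368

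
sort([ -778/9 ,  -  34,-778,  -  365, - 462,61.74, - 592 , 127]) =[  -  778,  -  592, -462 ,-365 , - 778/9, - 34,61.74, 127]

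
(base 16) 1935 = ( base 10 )6453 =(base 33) 5UI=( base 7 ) 24546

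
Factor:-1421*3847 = -7^2*29^1*3847^1 = - 5466587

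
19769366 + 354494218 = 374263584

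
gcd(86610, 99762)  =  6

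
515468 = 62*8314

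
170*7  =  1190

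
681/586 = 1 + 95/586 =1.16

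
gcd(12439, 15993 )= 1777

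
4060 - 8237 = - 4177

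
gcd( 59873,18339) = 1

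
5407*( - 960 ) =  - 5190720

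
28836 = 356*81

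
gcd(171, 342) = 171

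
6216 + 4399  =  10615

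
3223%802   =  15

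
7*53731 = 376117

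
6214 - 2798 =3416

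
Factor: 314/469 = 2^1* 7^ (-1) *67^(  -  1)*157^1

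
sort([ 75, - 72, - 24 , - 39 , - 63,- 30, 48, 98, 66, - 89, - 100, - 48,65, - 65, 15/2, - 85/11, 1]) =[ - 100, - 89, -72, - 65, - 63, - 48, - 39, - 30, - 24, - 85/11,  1, 15/2, 48 , 65, 66, 75, 98 ]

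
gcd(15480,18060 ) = 2580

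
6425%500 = 425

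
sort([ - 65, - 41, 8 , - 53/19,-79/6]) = [- 65,  -  41, - 79/6, -53/19, 8 ] 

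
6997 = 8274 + -1277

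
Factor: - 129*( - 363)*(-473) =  - 22149171 = - 3^2*11^3*43^2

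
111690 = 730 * 153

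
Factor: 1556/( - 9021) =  - 2^2*3^( -1)*31^ ( - 1)*97^( - 1)*389^1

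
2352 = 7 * 336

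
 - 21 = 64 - 85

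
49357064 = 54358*908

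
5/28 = 5/28 = 0.18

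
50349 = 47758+2591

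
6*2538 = 15228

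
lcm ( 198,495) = 990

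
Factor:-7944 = -2^3*3^1 * 331^1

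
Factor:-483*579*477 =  - 3^4*7^1*23^1 * 53^1*193^1 = - 133396389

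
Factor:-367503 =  - 3^1*122501^1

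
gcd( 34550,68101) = 1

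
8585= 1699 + 6886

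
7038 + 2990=10028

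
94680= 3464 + 91216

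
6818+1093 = 7911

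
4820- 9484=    - 4664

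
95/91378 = 95/91378=0.00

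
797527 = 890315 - 92788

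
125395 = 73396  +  51999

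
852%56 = 12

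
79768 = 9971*8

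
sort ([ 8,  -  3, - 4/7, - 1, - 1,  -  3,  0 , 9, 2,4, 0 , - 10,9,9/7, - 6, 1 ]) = [-10, - 6, - 3 , -3, - 1, - 1,-4/7, 0,  0,  1,  9/7,2,4,  8,9, 9 ] 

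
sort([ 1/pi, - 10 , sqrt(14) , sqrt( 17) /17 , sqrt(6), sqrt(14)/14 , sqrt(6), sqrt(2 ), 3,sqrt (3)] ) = [ - 10 , sqrt(17 )/17 , sqrt(14)/14 , 1/pi,sqrt( 2 ), sqrt(3), sqrt(6 ),  sqrt (6 ) , 3,sqrt(14 )]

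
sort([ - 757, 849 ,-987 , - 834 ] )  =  [-987, - 834, - 757, 849] 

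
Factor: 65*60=3900 = 2^2*3^1*5^2* 13^1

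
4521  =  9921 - 5400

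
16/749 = 16/749 = 0.02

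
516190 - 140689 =375501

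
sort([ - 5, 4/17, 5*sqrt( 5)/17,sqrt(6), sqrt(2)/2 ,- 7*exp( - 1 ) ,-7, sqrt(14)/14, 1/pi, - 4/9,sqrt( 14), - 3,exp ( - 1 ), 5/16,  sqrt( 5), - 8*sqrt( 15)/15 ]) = [- 7, - 5,- 3, - 7 * exp(-1 ), - 8*sqrt(15 )/15, - 4/9,4/17,sqrt( 14)/14,5/16 , 1/pi,exp( - 1),  5*sqrt( 5 ) /17,sqrt(2)/2, sqrt( 5),sqrt(6) , sqrt( 14 ) ]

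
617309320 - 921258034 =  - 303948714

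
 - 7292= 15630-22922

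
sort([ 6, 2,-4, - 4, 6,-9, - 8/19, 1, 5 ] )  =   [ - 9,-4, - 4, -8/19, 1, 2, 5,6,6]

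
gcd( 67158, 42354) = 234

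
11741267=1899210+9842057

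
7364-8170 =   -  806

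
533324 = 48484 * 11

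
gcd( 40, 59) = 1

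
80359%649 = 532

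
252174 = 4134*61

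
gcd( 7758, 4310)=862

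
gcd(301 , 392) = 7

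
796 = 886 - 90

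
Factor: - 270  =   - 2^1*3^3*5^1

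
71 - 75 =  -4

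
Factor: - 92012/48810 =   -  46006/24405 = -2^1* 3^( - 1)*5^( - 1)*1627^( - 1 )*23003^1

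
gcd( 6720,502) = 2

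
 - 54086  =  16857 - 70943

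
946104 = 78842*12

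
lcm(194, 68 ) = 6596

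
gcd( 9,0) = 9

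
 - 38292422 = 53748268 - 92040690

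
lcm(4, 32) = 32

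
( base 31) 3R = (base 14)88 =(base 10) 120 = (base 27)4c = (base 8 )170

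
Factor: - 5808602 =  - 2^1  *107^1 *27143^1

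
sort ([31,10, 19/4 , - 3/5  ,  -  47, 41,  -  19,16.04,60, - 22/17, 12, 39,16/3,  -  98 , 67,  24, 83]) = [ - 98 ,  -  47,  -  19, - 22/17, - 3/5,19/4, 16/3,  10,  12,16.04 , 24,31,39,  41,60, 67,83 ]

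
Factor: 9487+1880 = 11367 = 3^3*421^1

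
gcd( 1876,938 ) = 938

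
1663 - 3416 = -1753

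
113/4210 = 113/4210  =  0.03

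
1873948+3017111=4891059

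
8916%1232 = 292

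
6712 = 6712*1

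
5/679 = 5/679 = 0.01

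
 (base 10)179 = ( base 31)5O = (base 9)218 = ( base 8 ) 263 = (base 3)20122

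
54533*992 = 54096736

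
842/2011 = 842/2011  =  0.42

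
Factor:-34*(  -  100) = 2^3*5^2*17^1 = 3400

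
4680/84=55+5/7=55.71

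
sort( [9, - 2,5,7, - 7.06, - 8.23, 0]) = [-8.23, - 7.06, - 2 , 0,5, 7,9]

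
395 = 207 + 188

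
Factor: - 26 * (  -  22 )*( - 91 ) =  -52052= -2^2*7^1*11^1*13^2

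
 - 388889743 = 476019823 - 864909566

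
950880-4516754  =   - 3565874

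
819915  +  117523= 937438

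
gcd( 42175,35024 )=1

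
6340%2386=1568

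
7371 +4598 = 11969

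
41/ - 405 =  - 41/405 = - 0.10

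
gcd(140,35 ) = 35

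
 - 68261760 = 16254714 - 84516474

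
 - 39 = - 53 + 14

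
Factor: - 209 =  - 11^1*19^1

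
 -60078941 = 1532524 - 61611465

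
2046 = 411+1635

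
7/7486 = 7/7486 = 0.00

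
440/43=440/43=10.23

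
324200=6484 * 50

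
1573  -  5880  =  -4307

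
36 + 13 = 49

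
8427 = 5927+2500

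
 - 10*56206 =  - 562060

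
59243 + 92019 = 151262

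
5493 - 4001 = 1492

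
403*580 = 233740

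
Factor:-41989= -199^1*211^1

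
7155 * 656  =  4693680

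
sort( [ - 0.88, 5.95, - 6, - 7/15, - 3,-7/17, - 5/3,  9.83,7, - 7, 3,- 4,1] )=[-7,  -  6, - 4, - 3, - 5/3, - 0.88, - 7/15, - 7/17, 1, 3, 5.95,7, 9.83 ]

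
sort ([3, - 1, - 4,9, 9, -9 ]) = [ - 9,- 4, - 1,  3,  9,9 ]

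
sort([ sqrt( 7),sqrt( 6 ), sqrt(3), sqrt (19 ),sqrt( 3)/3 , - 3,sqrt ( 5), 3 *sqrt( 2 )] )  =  [ -3, sqrt(3)/3, sqrt(3 ) , sqrt(5), sqrt( 6 ),  sqrt( 7 ) , 3*sqrt(2), sqrt( 19 ) ] 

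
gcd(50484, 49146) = 6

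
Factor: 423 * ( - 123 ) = - 52029=-3^3*41^1*47^1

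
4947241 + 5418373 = 10365614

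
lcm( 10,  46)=230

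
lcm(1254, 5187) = 114114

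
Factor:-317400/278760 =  - 115/101 =-5^1*23^1*101^( - 1 ) 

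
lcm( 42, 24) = 168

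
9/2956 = 9/2956  =  0.00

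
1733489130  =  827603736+905885394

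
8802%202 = 116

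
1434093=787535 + 646558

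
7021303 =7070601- 49298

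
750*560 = 420000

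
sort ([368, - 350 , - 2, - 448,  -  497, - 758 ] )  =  [ - 758, - 497, - 448, - 350, - 2 , 368 ] 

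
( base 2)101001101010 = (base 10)2666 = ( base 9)3582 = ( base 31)2o0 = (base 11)2004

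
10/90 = 1/9=0.11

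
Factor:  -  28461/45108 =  - 53/84 = -  2^( - 2 )*3^( - 1) * 7^( - 1)*53^1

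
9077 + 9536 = 18613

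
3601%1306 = 989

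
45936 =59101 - 13165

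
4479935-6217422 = -1737487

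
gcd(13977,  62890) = 1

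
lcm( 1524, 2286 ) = 4572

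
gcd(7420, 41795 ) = 5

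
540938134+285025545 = 825963679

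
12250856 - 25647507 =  - 13396651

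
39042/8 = 19521/4=   4880.25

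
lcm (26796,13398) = 26796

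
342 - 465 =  - 123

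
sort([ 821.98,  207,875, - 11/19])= [  -  11/19, 207,  821.98,  875 ]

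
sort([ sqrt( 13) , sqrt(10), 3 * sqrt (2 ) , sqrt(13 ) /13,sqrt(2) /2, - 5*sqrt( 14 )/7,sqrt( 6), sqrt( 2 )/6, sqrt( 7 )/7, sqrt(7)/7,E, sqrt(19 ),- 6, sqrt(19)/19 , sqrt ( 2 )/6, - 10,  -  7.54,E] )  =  [ -10 , -7.54, - 6, - 5*sqrt( 14 )/7,sqrt(19)/19, sqrt(2 )/6,sqrt( 2)/6,sqrt(13 ) /13,sqrt(7) /7, sqrt( 7)/7,sqrt( 2 ) /2,sqrt( 6 ),E,E,sqrt(10 ),  sqrt(13),3 * sqrt(2 ),sqrt(19) ]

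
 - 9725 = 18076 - 27801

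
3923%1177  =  392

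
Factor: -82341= - 3^2*7^1*1307^1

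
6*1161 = 6966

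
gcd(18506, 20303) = 1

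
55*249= 13695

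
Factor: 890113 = 7^1*101^1*1259^1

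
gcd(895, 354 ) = 1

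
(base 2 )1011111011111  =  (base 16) 17df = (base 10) 6111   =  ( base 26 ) 911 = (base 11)4656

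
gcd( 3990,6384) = 798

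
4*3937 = 15748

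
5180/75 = 1036/15 = 69.07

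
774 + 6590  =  7364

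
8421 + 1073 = 9494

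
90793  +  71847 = 162640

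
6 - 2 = 4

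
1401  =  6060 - 4659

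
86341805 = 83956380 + 2385425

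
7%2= 1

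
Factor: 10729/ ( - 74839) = - 67^ ( - 1 )*1117^ ( - 1)*10729^1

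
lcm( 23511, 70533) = 70533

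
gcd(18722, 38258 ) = 814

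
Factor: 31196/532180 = 5^(  -  1 )*41^( - 1 )*59^( - 1)*709^1 = 709/12095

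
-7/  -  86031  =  7/86031= 0.00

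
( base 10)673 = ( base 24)141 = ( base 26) pn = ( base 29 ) n6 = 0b1010100001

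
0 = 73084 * 0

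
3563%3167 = 396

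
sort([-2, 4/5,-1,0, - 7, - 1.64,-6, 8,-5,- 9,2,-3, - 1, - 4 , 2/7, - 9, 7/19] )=[ - 9 ,-9, - 7,-6, - 5, - 4 ,  -  3, - 2,-1.64 ,-1, - 1,0, 2/7,7/19, 4/5 , 2,8]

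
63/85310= 63/85310 = 0.00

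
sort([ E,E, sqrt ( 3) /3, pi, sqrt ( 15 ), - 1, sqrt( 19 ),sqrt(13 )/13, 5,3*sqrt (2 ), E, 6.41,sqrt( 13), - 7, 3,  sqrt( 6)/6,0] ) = [ - 7, - 1,  0,sqrt(13) /13,sqrt(6 )/6,sqrt(3 )/3,E,E,E, 3,pi, sqrt(13),sqrt(15), 3*sqrt( 2 ),sqrt( 19), 5,6.41]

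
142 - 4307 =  - 4165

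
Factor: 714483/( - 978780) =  - 21651/29660  =  - 2^( - 2) *3^1*5^( - 1)*7^1*1031^1*1483^( - 1) 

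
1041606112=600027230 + 441578882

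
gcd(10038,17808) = 42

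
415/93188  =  415/93188 = 0.00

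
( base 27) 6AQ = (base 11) 3566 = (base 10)4670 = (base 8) 11076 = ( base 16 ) 123E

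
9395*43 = 403985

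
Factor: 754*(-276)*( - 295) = 61390680 = 2^3*3^1 *5^1* 13^1*23^1*29^1* 59^1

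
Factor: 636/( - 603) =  - 2^2*3^( - 1) *53^1*67^ (-1 ) = - 212/201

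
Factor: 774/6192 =1/8 = 2^( - 3)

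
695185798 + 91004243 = 786190041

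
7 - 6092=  - 6085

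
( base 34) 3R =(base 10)129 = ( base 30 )49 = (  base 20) 69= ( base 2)10000001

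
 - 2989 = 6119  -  9108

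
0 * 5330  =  0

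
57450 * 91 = 5227950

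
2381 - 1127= 1254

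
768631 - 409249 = 359382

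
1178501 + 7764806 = 8943307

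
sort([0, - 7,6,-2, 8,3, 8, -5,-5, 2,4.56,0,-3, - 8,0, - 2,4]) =[ - 8, -7 , - 5, - 5  , - 3, - 2, - 2, 0,0,0 , 2,3,4 , 4.56,6,8,  8]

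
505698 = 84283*6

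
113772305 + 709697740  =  823470045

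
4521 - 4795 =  - 274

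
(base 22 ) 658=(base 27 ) 43P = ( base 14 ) 115C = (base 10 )3022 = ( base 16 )bce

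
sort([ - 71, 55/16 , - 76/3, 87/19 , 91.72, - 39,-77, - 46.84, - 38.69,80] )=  [ - 77, - 71, - 46.84, -39 ,  -  38.69, - 76/3, 55/16, 87/19 , 80,91.72] 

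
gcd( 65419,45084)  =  1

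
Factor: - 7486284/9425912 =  - 1871571/2356478 = - 2^( - 1)*3^1*13^1 *37^1*1297^1 * 1178239^(-1 )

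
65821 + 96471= 162292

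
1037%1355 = 1037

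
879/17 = 51 + 12/17= 51.71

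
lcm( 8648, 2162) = 8648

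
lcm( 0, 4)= 0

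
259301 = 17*15253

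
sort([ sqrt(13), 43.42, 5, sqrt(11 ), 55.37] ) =[ sqrt( 11), sqrt(13 ),5,43.42,55.37 ]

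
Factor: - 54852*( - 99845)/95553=1825565980/31851 = 2^2*3^( - 2 ) * 5^1*7^1 * 19^1*653^1*1051^1*3539^(- 1 )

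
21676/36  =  5419/9 = 602.11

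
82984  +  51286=134270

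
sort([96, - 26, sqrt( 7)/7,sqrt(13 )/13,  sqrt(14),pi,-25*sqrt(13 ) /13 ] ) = [  -  26, - 25*sqrt ( 13) /13,sqrt(13) /13, sqrt( 7 )/7, pi,sqrt( 14), 96]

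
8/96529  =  8/96529 = 0.00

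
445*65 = 28925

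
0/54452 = 0=   0.00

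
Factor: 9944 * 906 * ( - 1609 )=  -  2^4 * 3^1 * 11^1*113^1*151^1*1609^1  =  - 14495905776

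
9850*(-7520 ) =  - 74072000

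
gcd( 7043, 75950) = 1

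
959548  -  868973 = 90575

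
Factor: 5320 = 2^3*5^1*7^1 * 19^1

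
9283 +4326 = 13609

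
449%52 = 33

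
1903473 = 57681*33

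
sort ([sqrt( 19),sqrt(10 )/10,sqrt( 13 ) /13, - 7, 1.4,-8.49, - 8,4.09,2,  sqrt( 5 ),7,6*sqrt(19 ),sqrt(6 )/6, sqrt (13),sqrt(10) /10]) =[ - 8.49,-8 ,-7, sqrt( 13) /13,sqrt (10)/10,sqrt ( 10 )/10, sqrt(6 )/6,1.4,2, sqrt (5 ), sqrt ( 13),  4.09,sqrt (19),7, 6*sqrt(19)]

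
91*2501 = 227591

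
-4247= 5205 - 9452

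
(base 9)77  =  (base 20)3a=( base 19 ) 3d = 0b1000110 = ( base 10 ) 70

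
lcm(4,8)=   8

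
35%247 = 35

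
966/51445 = 966/51445 = 0.02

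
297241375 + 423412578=720653953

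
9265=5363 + 3902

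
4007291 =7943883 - 3936592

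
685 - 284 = 401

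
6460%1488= 508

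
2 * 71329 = 142658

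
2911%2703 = 208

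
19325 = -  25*(- 773 ) 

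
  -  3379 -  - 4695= 1316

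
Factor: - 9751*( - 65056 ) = 634361056 = 2^5*7^2*19^1*107^1 *199^1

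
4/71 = 4/71 = 0.06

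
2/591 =2/591 = 0.00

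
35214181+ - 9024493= 26189688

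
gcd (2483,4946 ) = 1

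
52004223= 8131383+43872840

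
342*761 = 260262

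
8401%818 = 221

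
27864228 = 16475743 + 11388485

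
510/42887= 510/42887 = 0.01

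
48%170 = 48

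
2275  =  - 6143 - -8418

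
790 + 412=1202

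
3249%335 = 234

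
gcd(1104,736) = 368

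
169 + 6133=6302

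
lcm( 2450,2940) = 14700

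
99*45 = 4455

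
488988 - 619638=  - 130650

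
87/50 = 87/50 = 1.74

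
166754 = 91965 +74789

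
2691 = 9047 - 6356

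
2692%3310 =2692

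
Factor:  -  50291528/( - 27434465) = 2^3*5^( - 1 )*7^1*421^( - 1 )*13033^( - 1) * 898063^1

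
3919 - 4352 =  - 433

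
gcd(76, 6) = 2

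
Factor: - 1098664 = - 2^3* 7^1 *23^1*853^1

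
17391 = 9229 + 8162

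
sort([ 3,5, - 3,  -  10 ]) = [- 10, - 3,3,5 ]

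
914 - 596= 318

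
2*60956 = 121912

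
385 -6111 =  - 5726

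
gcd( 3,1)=1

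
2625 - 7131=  - 4506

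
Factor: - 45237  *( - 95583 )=4323888171 = 3^2*17^1*151^1 * 211^1*887^1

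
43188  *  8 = 345504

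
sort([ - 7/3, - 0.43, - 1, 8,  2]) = [ - 7/3, - 1, - 0.43,2, 8 ] 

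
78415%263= 41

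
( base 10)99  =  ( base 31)36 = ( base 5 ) 344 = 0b1100011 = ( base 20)4j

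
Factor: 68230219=71^1*960989^1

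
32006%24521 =7485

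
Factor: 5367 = 3^1*1789^1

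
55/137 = 55/137 = 0.40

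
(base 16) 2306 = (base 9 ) 13262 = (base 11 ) 6811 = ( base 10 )8966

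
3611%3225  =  386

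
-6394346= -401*15946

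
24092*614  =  14792488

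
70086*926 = 64899636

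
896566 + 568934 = 1465500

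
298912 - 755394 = -456482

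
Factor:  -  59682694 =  - 2^1 * 29841347^1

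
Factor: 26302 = 2^1*13151^1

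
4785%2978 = 1807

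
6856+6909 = 13765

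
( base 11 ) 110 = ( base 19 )6i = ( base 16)84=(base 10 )132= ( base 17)7D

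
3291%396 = 123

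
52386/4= 26193/2 = 13096.50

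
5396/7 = 5396/7=770.86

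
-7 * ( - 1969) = 13783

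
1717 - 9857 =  - 8140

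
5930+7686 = 13616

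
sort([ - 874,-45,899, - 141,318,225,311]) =[ - 874,-141,-45,225,311,318, 899 ]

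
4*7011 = 28044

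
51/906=17/302 = 0.06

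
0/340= 0 = 0.00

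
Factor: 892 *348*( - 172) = -53391552  =  - 2^6*3^1 * 29^1 * 43^1* 223^1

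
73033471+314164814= 387198285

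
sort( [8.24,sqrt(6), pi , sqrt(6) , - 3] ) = [ - 3, sqrt( 6),sqrt(6), pi,8.24] 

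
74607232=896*83267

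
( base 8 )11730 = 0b1001111011000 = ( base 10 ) 5080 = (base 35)455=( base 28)6DC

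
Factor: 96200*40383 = 3884844600 = 2^3*3^2*5^2*7^1 * 13^1*37^1*641^1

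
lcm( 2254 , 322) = 2254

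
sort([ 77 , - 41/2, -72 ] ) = [ - 72, - 41/2, 77] 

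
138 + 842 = 980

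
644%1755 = 644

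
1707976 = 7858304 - 6150328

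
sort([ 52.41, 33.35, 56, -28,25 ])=[ - 28,  25,33.35, 52.41, 56 ]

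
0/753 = 0=0.00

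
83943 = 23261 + 60682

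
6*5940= 35640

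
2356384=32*73637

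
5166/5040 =41/40 = 1.02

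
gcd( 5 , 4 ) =1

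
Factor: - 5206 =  - 2^1*19^1*137^1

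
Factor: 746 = 2^1*373^1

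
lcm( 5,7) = 35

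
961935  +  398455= 1360390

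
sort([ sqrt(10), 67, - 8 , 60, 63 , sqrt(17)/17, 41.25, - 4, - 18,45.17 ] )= [ - 18 , - 8, - 4, sqrt(17)/17,sqrt( 10), 41.25 , 45.17,60,63,67 ] 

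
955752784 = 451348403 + 504404381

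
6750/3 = 2250 = 2250.00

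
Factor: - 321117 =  - 3^1*29^1*3691^1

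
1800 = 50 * 36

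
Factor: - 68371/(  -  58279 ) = 13^( - 1 )*4483^( - 1)*  68371^1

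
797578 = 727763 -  - 69815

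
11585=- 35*( - 331 ) 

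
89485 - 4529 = 84956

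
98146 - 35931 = 62215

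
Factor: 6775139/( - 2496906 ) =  - 2^( - 1 )*3^ ( - 4)*7^1 *15413^ ( - 1) *967877^1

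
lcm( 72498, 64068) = 2754924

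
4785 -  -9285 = 14070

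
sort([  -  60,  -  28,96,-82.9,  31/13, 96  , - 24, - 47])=[-82.9, - 60, -47, - 28, - 24,31/13  ,  96, 96 ]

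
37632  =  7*5376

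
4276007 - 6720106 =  - 2444099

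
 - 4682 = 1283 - 5965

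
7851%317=243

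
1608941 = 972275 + 636666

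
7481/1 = 7481 = 7481.00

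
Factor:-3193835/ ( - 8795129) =5^1*7^ ( - 1 )*113^( - 1) * 11119^(-1 )*638767^1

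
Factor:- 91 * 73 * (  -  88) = 584584  =  2^3*7^1*11^1*13^1*73^1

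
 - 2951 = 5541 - 8492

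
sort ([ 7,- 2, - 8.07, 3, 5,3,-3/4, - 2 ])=[-8.07, - 2, - 2, - 3/4, 3, 3, 5,7] 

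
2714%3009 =2714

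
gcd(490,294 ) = 98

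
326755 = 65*5027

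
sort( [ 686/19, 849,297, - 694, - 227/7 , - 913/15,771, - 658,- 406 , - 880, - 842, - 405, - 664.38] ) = [ - 880, - 842, - 694 , - 664.38,-658, - 406, - 405, - 913/15, - 227/7, 686/19, 297,771,849]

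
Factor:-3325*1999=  - 6646675 = -5^2* 7^1 * 19^1*1999^1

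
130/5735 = 26/1147 =0.02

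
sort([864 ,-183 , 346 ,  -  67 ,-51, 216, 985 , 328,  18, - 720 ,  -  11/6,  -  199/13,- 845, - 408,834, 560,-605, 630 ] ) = [ - 845, - 720,  -  605, - 408, - 183,-67 ,-51  , - 199/13 , - 11/6,18, 216  ,  328, 346,560 , 630,834,864 , 985 ]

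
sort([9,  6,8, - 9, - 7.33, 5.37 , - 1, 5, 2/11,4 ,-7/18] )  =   [ - 9, - 7.33,-1, - 7/18,2/11,4,5,5.37,6,8,9 ] 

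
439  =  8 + 431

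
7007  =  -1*( - 7007)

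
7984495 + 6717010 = 14701505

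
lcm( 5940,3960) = 11880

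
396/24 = 16+1/2 = 16.50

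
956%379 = 198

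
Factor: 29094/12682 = 3^1*13^1*17^( - 1)  =  39/17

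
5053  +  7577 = 12630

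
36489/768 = 12163/256 =47.51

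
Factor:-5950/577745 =-10/971 = - 2^1*5^1*971^ ( - 1)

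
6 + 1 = 7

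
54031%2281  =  1568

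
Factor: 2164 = 2^2*541^1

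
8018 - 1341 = 6677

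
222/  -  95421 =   -  1 + 31733/31807= -  0.00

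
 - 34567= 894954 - 929521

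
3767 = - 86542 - - 90309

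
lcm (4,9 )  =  36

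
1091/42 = 1091/42=   25.98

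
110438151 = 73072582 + 37365569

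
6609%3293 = 23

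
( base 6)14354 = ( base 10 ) 2302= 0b100011111110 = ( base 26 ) 3AE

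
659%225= 209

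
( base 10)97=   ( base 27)3G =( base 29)3a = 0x61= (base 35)2R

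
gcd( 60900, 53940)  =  1740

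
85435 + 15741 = 101176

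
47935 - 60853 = -12918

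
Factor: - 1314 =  - 2^1*3^2 * 73^1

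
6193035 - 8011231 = - 1818196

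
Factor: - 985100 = - 2^2*5^2*9851^1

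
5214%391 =131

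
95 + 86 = 181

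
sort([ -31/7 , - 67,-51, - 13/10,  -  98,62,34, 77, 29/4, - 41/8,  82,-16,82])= [ - 98,-67, - 51, - 16, - 41/8, - 31/7, - 13/10,29/4,  34, 62,77,82,82]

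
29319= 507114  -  477795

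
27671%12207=3257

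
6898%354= 172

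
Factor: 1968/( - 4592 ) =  - 3^1*7^ ( - 1) = -3/7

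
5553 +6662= 12215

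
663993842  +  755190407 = 1419184249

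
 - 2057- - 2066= 9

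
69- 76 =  - 7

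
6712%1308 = 172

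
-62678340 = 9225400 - 71903740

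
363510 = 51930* 7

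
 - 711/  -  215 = 3 + 66/215  =  3.31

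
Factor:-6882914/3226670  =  -5^(  -  1)*23^( - 1)*109^1*14029^( - 1 )*31573^1 = -3441457/1613335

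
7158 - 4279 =2879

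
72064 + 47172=119236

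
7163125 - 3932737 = 3230388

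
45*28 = 1260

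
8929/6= 1488 + 1/6 = 1488.17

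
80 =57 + 23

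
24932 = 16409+8523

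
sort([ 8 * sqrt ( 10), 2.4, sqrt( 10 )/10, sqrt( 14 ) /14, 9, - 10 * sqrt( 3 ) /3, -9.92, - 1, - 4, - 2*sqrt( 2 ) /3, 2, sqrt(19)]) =[ - 9.92,-10 * sqrt( 3) /3,  -  4, - 1,  -  2 * sqrt( 2)/3, sqrt( 14)/14,  sqrt(10)/10, 2, 2.4, sqrt( 19) , 9, 8*sqrt (10 ) ] 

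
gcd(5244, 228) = 228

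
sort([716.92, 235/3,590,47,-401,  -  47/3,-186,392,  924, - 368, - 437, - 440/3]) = [ - 437,-401 ,-368, - 186,-440/3,-47/3 , 47,235/3, 392, 590,716.92,924] 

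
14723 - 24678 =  - 9955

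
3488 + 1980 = 5468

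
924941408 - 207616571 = 717324837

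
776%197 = 185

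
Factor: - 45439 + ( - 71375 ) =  - 2^1*3^1*19469^1 = - 116814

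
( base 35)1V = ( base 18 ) 3c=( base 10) 66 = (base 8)102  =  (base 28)2A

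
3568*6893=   24594224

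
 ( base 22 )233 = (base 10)1037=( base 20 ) 2BH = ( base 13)61a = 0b10000001101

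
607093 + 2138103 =2745196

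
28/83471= 28/83471 = 0.00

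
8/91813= 8/91813  =  0.00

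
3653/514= 7 + 55/514 = 7.11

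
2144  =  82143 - 79999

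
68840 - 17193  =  51647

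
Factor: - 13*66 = -858 = -  2^1*3^1 * 11^1*13^1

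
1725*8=13800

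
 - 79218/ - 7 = 11316+6/7 = 11316.86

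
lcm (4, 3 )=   12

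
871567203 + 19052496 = 890619699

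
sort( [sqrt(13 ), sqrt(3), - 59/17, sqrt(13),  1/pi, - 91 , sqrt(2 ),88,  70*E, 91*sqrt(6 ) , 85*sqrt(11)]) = [ - 91, - 59/17, 1/pi,sqrt(2), sqrt(3),sqrt(13 ),  sqrt(13 ),88,70*E,91*sqrt( 6 ),85*sqrt(11 )]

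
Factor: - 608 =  - 2^5*19^1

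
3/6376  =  3/6376 = 0.00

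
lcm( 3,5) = 15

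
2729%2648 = 81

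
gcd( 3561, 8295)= 3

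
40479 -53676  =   - 13197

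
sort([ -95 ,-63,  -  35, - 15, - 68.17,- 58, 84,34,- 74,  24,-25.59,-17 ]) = [-95 ,  -  74, - 68.17, -63, - 58,  -  35,-25.59,-17,-15,24,34, 84 ]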